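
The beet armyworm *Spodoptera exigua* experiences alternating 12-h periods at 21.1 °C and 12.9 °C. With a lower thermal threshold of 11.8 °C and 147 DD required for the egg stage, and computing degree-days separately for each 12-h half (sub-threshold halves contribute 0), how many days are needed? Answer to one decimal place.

28.3 days

Day half: max(0, 21.1 − 11.8) × 0.5 = 9.3 × 0.5 = 4.65 DD.
Night half: max(0, 12.9 − 11.8) × 0.5 = 1.1 × 0.5 = 0.55 DD.
Per 24 h: 5.20 DD/day.
Duration = 147 / 5.20 = 28.269 ≈ 28.3 days.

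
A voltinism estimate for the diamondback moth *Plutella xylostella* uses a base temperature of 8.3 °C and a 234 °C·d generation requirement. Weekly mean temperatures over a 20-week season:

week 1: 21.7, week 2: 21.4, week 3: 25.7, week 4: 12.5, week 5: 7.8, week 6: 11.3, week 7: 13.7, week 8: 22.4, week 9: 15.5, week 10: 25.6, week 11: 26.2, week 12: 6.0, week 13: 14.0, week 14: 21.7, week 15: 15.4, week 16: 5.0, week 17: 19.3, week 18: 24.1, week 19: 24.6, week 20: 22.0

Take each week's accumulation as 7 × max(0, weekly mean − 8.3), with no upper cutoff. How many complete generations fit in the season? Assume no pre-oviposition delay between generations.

Weekly DD (7 × max(0, T̄ − 8.3)): 93.8, 91.7, 121.8, 29.4, 0.0, 21.0, 37.8, 98.7, 50.4, 121.1, 125.3, 0.0, 39.9, 93.8, 49.7, 0.0, 77.0, 110.6, 114.1, 95.9.
Season total = 1372.0 DD.
Complete generations = ⌊1372.0 / 234⌋ = 5.

5 generations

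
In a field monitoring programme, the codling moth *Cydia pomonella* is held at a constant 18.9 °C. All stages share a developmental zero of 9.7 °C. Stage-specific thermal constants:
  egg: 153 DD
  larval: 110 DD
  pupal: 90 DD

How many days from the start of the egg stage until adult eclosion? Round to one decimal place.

Daily accumulation at 18.9 °C = 18.9 − 9.7 = 9.2 DD/day.
Total K = 153 + 110 + 90 = 353 DD.
Total duration = 353 / 9.2 = 38.370 ≈ 38.4 days.

38.4 days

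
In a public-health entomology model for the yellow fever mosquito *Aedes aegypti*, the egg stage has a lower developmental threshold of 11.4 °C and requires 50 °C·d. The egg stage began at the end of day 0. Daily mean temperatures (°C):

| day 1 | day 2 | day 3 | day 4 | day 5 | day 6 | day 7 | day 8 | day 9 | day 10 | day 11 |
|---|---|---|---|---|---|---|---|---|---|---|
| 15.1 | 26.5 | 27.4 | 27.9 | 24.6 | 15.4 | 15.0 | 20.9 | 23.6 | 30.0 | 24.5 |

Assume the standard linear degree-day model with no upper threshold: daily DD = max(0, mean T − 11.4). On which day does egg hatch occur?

day 4

Daily DD above 11.4 °C: 3.7, 15.1, 16.0, 16.5, 13.2, 4.0, 3.6, 9.5, 12.2, 18.6, 13.1.
Cumulative: 3.7, 18.8, 34.8, 51.3, 64.5, 68.5, 72.1, 81.6, 93.8, 112.4, 125.5.
The total first reaches 50 DD on day 4.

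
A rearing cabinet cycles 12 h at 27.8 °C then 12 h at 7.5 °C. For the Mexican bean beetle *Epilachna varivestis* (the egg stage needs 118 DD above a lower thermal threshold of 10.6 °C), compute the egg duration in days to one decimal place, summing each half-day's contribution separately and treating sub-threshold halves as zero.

Day half: max(0, 27.8 − 10.6) × 0.5 = 17.2 × 0.5 = 8.60 DD.
Night half: max(0, 7.5 − 10.6) × 0.5 = 0.0 × 0.5 = 0.00 DD.
Per 24 h: 8.60 DD/day.
Duration = 118 / 8.60 = 13.721 ≈ 13.7 days.

13.7 days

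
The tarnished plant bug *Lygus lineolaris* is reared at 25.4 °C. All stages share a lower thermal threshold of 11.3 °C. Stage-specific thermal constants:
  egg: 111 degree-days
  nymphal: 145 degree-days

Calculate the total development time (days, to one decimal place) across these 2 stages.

18.2 days

Daily accumulation at 25.4 °C = 25.4 − 11.3 = 14.1 DD/day.
Total K = 111 + 145 = 256 DD.
Total duration = 256 / 14.1 = 18.156 ≈ 18.2 days.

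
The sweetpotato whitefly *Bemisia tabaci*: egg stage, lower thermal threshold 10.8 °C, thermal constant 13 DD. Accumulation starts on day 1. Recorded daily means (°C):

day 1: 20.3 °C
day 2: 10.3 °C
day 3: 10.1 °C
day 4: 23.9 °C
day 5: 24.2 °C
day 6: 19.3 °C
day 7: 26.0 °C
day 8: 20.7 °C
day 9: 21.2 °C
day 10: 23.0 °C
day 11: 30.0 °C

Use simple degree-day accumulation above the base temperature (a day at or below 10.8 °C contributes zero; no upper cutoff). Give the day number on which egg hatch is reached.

Daily DD above 10.8 °C: 9.5, 0.0, 0.0, 13.1, 13.4, 8.5, 15.2, 9.9, 10.4, 12.2, 19.2.
Cumulative: 9.5, 9.5, 9.5, 22.6, 36.0, 44.5, 59.7, 69.6, 80.0, 92.2, 111.4.
The total first reaches 13 DD on day 4.

day 4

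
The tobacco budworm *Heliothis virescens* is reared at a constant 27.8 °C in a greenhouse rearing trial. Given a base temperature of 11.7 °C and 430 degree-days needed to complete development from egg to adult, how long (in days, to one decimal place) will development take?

Daily accumulation = 27.8 − 11.7 = 16.1 DD/day.
Duration = 430 / 16.1 = 26.708 ≈ 26.7 days.

26.7 days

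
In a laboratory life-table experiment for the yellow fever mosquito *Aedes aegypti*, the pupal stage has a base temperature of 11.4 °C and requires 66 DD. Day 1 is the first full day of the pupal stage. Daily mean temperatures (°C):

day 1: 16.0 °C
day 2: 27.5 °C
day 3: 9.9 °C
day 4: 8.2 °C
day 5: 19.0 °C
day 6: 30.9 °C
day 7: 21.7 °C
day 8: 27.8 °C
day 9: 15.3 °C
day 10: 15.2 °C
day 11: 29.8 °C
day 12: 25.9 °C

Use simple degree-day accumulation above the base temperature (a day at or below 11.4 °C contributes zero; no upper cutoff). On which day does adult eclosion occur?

day 8

Daily DD above 11.4 °C: 4.6, 16.1, 0.0, 0.0, 7.6, 19.5, 10.3, 16.4, 3.9, 3.8, 18.4, 14.5.
Cumulative: 4.6, 20.7, 20.7, 20.7, 28.3, 47.8, 58.1, 74.5, 78.4, 82.2, 100.6, 115.1.
The total first reaches 66 DD on day 8.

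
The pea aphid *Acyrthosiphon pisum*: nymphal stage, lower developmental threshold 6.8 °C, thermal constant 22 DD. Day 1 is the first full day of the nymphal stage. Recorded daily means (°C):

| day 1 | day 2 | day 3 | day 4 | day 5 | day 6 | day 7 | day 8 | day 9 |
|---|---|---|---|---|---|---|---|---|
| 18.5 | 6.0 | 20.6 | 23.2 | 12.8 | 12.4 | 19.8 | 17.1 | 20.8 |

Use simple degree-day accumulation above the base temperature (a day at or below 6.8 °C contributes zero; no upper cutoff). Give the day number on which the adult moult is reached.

Daily DD above 6.8 °C: 11.7, 0.0, 13.8, 16.4, 6.0, 5.6, 13.0, 10.3, 14.0.
Cumulative: 11.7, 11.7, 25.5, 41.9, 47.9, 53.5, 66.5, 76.8, 90.8.
The total first reaches 22 DD on day 3.

day 3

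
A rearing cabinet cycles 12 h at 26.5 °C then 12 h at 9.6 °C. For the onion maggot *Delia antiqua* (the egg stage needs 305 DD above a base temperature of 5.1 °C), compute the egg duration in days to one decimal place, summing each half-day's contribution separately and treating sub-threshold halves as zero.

Day half: max(0, 26.5 − 5.1) × 0.5 = 21.4 × 0.5 = 10.70 DD.
Night half: max(0, 9.6 − 5.1) × 0.5 = 4.5 × 0.5 = 2.25 DD.
Per 24 h: 12.95 DD/day.
Duration = 305 / 12.95 = 23.552 ≈ 23.6 days.

23.6 days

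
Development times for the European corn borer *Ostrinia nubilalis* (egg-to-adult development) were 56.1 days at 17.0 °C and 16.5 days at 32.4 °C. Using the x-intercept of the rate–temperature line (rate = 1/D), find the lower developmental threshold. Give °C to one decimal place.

10.6 °C

Under the model K = D·(T − T_b), so D₁·(T₁ − T_b) = D₂·(T₂ − T_b).
56.1·(17.0 − T_b) = 16.5·(32.4 − T_b)
T_b = (56.1·17.0 − 16.5·32.4) / (56.1 − 16.5) = 419.10 / 39.6 = 10.583 °C ≈ 10.6 °C.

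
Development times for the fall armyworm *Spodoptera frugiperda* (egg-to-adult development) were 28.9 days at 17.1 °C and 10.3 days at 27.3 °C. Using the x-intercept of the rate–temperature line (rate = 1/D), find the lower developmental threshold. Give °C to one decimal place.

11.5 °C

Linear rate model ⇒ the product D·(T − T_b) is constant across temperatures.
28.9·(17.1 − T_b) = 10.3·(27.3 − T_b)
T_b = (28.9·17.1 − 10.3·27.3) / (28.9 − 10.3) = 213.00 / 18.6 = 11.452 °C ≈ 11.5 °C.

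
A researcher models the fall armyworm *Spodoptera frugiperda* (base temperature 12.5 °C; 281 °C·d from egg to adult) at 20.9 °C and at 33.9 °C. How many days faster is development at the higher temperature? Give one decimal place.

At 20.9 °C: 281 / (20.9 − 12.5) = 281 / 8.4 = 33.452 d.
At 33.9 °C: 281 / (33.9 − 12.5) = 281 / 21.4 = 13.131 d.
Difference = |33.452 − 13.131| = 20.322 ≈ 20.3 days.

20.3 days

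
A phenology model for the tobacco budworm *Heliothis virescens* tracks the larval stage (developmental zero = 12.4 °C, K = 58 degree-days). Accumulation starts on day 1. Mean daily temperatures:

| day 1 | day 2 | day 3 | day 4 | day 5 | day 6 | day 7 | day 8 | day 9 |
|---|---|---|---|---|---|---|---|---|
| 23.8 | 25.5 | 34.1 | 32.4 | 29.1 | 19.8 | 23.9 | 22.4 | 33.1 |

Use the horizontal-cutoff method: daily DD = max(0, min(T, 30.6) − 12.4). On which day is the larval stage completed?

Daily DD above 12.4 °C (capped at 18.2): 11.4, 13.1, 18.2, 18.2, 16.7, 7.4, 11.5, 10.0, 18.2.
Cumulative: 11.4, 24.5, 42.7, 60.9, 77.6, 85.0, 96.5, 106.5, 124.7.
The total first reaches 58 DD on day 4.

day 4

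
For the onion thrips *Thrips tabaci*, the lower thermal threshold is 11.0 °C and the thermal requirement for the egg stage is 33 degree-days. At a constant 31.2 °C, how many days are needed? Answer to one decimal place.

Daily accumulation = 31.2 − 11.0 = 20.2 DD/day.
Duration = 33 / 20.2 = 1.634 ≈ 1.6 days.

1.6 days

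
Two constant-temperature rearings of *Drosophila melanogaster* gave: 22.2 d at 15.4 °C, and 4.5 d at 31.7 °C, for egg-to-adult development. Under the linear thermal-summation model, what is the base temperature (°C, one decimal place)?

Linear rate model ⇒ the product D·(T − T_b) is constant across temperatures.
22.2·(15.4 − T_b) = 4.5·(31.7 − T_b)
T_b = (22.2·15.4 − 4.5·31.7) / (22.2 − 4.5) = 199.23 / 17.7 = 11.256 °C ≈ 11.3 °C.

11.3 °C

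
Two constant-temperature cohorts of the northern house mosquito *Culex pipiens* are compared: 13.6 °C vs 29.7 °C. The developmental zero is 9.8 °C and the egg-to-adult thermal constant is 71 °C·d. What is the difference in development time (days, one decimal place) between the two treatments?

15.1 days

At 13.6 °C: 71 / (13.6 − 9.8) = 71 / 3.8 = 18.684 d.
At 29.7 °C: 71 / (29.7 − 9.8) = 71 / 19.9 = 3.568 d.
Difference = |18.684 − 3.568| = 15.116 ≈ 15.1 days.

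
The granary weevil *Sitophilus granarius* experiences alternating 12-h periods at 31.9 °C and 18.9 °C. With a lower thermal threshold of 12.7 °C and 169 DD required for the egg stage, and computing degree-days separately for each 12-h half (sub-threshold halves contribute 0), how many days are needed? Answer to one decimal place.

13.3 days

Day half: max(0, 31.9 − 12.7) × 0.5 = 19.2 × 0.5 = 9.60 DD.
Night half: max(0, 18.9 − 12.7) × 0.5 = 6.2 × 0.5 = 3.10 DD.
Per 24 h: 12.70 DD/day.
Duration = 169 / 12.70 = 13.307 ≈ 13.3 days.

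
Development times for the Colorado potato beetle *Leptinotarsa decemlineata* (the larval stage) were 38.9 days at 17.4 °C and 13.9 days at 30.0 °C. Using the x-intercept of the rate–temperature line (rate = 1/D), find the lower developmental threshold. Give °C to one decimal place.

Equal thermal constants: D₁(T₁ − T_b) = D₂(T₂ − T_b).
38.9·(17.4 − T_b) = 13.9·(30.0 − T_b)
T_b = (38.9·17.4 − 13.9·30.0) / (38.9 − 13.9) = 259.86 / 25.0 = 10.394 °C ≈ 10.4 °C.

10.4 °C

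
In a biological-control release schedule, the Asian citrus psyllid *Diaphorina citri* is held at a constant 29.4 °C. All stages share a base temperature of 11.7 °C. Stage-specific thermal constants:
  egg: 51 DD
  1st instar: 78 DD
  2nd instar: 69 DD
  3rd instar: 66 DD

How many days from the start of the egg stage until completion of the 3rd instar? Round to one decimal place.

Daily accumulation at 29.4 °C = 29.4 − 11.7 = 17.7 DD/day.
Total K = 51 + 78 + 69 + 66 = 264 DD.
Total duration = 264 / 17.7 = 14.915 ≈ 14.9 days.

14.9 days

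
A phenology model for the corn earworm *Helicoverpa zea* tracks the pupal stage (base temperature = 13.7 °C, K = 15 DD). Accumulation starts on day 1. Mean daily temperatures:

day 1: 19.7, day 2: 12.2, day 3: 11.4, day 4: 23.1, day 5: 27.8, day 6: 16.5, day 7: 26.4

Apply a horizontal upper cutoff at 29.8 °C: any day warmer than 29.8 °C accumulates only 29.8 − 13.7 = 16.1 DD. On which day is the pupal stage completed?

Daily DD above 13.7 °C (capped at 16.1): 6.0, 0.0, 0.0, 9.4, 14.1, 2.8, 12.7.
Cumulative: 6.0, 6.0, 6.0, 15.4, 29.5, 32.3, 45.0.
The total first reaches 15 DD on day 4.

day 4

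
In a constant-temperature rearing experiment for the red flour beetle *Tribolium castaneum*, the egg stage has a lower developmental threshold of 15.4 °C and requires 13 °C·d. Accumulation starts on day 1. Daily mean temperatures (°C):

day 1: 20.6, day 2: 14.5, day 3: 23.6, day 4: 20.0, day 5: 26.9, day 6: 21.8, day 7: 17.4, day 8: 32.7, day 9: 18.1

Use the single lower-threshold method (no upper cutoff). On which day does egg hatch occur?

Daily DD above 15.4 °C: 5.2, 0.0, 8.2, 4.6, 11.5, 6.4, 2.0, 17.3, 2.7.
Cumulative: 5.2, 5.2, 13.4, 18.0, 29.5, 35.9, 37.9, 55.2, 57.9.
The total first reaches 13 DD on day 3.

day 3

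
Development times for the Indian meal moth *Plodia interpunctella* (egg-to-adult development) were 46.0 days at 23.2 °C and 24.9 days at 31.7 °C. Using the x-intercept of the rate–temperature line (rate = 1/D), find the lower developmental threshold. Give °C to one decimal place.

13.2 °C

Equal thermal constants: D₁(T₁ − T_b) = D₂(T₂ − T_b).
46.0·(23.2 − T_b) = 24.9·(31.7 − T_b)
T_b = (46.0·23.2 − 24.9·31.7) / (46.0 − 24.9) = 277.87 / 21.1 = 13.169 °C ≈ 13.2 °C.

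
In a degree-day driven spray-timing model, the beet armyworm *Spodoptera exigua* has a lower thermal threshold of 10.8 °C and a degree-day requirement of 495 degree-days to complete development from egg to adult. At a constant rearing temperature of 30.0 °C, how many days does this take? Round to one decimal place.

Daily accumulation = 30.0 − 10.8 = 19.2 DD/day.
Duration = 495 / 19.2 = 25.781 ≈ 25.8 days.

25.8 days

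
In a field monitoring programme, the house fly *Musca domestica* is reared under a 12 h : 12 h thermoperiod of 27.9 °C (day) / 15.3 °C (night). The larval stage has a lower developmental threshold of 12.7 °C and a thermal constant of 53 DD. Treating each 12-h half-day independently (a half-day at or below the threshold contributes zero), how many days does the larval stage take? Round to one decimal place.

6.0 days

Day half: max(0, 27.9 − 12.7) × 0.5 = 15.2 × 0.5 = 7.60 DD.
Night half: max(0, 15.3 − 12.7) × 0.5 = 2.6 × 0.5 = 1.30 DD.
Per 24 h: 8.90 DD/day.
Duration = 53 / 8.90 = 5.955 ≈ 6.0 days.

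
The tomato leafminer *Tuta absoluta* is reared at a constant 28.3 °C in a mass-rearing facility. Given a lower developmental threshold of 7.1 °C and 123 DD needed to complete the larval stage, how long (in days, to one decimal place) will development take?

Daily accumulation = 28.3 − 7.1 = 21.2 DD/day.
Duration = 123 / 21.2 = 5.802 ≈ 5.8 days.

5.8 days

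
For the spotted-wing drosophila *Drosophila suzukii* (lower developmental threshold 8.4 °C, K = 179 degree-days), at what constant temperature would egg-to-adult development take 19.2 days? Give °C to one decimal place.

17.7 °C

Required daily accumulation = 179 / 19.2 = 9.323 DD/day.
T = T_base + 9.323 = 8.4 + 9.323 = 17.723 ≈ 17.7 °C.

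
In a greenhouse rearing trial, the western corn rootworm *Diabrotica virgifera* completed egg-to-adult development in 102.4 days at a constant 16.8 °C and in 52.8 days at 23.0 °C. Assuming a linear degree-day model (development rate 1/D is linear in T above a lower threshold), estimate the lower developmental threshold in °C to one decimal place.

10.2 °C

Linear rate model ⇒ the product D·(T − T_b) is constant across temperatures.
102.4·(16.8 − T_b) = 52.8·(23.0 − T_b)
T_b = (102.4·16.8 − 52.8·23.0) / (102.4 − 52.8) = 505.92 / 49.6 = 10.200 °C ≈ 10.2 °C.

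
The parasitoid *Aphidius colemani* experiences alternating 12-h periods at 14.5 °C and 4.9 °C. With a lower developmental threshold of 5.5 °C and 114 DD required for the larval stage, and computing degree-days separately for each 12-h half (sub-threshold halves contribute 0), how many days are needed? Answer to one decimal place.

25.3 days

Day half: max(0, 14.5 − 5.5) × 0.5 = 9.0 × 0.5 = 4.50 DD.
Night half: max(0, 4.9 − 5.5) × 0.5 = 0.0 × 0.5 = 0.00 DD.
Per 24 h: 4.50 DD/day.
Duration = 114 / 4.50 = 25.333 ≈ 25.3 days.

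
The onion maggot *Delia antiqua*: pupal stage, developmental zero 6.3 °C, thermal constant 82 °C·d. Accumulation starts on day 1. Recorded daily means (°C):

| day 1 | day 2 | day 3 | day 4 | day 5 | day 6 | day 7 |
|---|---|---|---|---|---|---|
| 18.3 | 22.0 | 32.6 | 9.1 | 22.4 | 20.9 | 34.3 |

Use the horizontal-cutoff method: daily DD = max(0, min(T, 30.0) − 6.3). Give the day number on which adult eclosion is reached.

Daily DD above 6.3 °C (capped at 23.7): 12.0, 15.7, 23.7, 2.8, 16.1, 14.6, 23.7.
Cumulative: 12.0, 27.7, 51.4, 54.2, 70.3, 84.9, 108.6.
The total first reaches 82 DD on day 6.

day 6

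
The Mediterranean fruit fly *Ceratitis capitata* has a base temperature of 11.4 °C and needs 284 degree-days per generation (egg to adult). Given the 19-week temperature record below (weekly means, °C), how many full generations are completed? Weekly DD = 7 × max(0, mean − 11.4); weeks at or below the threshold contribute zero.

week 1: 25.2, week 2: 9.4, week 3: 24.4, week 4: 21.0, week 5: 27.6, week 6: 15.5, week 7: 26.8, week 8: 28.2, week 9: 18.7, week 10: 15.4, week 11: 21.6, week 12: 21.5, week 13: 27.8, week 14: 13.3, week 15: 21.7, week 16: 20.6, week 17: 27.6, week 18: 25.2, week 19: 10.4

Weekly DD (7 × max(0, T̄ − 11.4)): 96.6, 0.0, 91.0, 67.2, 113.4, 28.7, 107.8, 117.6, 51.1, 28.0, 71.4, 70.7, 114.8, 13.3, 72.1, 64.4, 113.4, 96.6, 0.0.
Season total = 1318.1 DD.
Complete generations = ⌊1318.1 / 284⌋ = 4.

4 generations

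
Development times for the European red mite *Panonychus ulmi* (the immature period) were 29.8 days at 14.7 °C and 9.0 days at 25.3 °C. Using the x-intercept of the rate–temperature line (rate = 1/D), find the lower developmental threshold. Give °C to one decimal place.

Linear rate model ⇒ the product D·(T − T_b) is constant across temperatures.
29.8·(14.7 − T_b) = 9.0·(25.3 − T_b)
T_b = (29.8·14.7 − 9.0·25.3) / (29.8 − 9.0) = 210.36 / 20.8 = 10.113 °C ≈ 10.1 °C.

10.1 °C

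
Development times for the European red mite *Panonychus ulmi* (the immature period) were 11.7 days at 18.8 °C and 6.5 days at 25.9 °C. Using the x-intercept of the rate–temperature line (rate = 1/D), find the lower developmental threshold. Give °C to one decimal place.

9.9 °C

Linear rate model ⇒ the product D·(T − T_b) is constant across temperatures.
11.7·(18.8 − T_b) = 6.5·(25.9 − T_b)
T_b = (11.7·18.8 − 6.5·25.9) / (11.7 − 6.5) = 51.61 / 5.2 = 9.925 °C ≈ 9.9 °C.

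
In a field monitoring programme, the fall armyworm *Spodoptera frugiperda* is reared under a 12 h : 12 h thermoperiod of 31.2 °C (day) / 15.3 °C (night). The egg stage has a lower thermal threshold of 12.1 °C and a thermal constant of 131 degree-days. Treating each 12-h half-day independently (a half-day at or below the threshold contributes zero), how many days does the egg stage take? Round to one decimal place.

Day half: max(0, 31.2 − 12.1) × 0.5 = 19.1 × 0.5 = 9.55 DD.
Night half: max(0, 15.3 − 12.1) × 0.5 = 3.2 × 0.5 = 1.60 DD.
Per 24 h: 11.15 DD/day.
Duration = 131 / 11.15 = 11.749 ≈ 11.7 days.

11.7 days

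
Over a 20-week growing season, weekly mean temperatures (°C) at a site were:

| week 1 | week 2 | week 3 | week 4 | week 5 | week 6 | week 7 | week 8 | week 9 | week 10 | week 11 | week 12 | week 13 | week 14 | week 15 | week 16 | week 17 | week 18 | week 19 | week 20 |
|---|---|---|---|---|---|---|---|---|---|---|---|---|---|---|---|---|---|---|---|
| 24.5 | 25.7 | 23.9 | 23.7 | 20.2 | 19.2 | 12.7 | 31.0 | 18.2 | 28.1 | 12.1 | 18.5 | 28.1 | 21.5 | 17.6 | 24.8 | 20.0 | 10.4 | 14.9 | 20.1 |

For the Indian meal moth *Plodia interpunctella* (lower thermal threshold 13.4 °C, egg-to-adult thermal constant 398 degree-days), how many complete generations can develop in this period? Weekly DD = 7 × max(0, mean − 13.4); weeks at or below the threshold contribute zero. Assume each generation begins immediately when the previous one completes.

2 generations

Weekly DD (7 × max(0, T̄ − 13.4)): 77.7, 86.1, 73.5, 72.1, 47.6, 40.6, 0.0, 123.2, 33.6, 102.9, 0.0, 35.7, 102.9, 56.7, 29.4, 79.8, 46.2, 0.0, 10.5, 46.9.
Season total = 1065.4 DD.
Complete generations = ⌊1065.4 / 398⌋ = 2.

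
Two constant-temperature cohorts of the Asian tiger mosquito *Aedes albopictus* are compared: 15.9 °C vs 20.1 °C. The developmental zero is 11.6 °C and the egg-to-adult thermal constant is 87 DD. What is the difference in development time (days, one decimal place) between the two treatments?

At 15.9 °C: 87 / (15.9 − 11.6) = 87 / 4.3 = 20.233 d.
At 20.1 °C: 87 / (20.1 − 11.6) = 87 / 8.5 = 10.235 d.
Difference = |20.233 − 10.235| = 9.997 ≈ 10.0 days.

10.0 days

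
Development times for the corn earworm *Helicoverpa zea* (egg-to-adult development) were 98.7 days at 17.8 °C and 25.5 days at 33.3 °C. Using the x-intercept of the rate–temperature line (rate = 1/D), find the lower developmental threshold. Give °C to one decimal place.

12.4 °C

Linear rate model ⇒ the product D·(T − T_b) is constant across temperatures.
98.7·(17.8 − T_b) = 25.5·(33.3 − T_b)
T_b = (98.7·17.8 − 25.5·33.3) / (98.7 − 25.5) = 907.71 / 73.2 = 12.400 °C ≈ 12.4 °C.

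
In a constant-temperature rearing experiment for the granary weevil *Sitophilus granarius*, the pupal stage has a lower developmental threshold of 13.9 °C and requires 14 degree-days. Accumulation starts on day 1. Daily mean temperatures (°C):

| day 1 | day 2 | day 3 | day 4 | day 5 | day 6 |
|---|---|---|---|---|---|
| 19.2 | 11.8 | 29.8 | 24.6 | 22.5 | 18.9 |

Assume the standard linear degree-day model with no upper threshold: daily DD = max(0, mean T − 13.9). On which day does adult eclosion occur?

day 3

Daily DD above 13.9 °C: 5.3, 0.0, 15.9, 10.7, 8.6, 5.0.
Cumulative: 5.3, 5.3, 21.2, 31.9, 40.5, 45.5.
The total first reaches 14 DD on day 3.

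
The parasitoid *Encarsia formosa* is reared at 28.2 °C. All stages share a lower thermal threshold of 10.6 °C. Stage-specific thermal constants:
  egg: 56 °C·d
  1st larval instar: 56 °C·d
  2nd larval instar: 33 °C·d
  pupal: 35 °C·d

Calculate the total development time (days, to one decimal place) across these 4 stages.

10.2 days

Daily accumulation at 28.2 °C = 28.2 − 10.6 = 17.6 DD/day.
Total K = 56 + 56 + 33 + 35 = 180 DD.
Total duration = 180 / 17.6 = 10.227 ≈ 10.2 days.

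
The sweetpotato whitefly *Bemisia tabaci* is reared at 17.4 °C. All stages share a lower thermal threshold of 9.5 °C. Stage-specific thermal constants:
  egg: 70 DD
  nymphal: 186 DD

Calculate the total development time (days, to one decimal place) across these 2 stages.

Daily accumulation at 17.4 °C = 17.4 − 9.5 = 7.9 DD/day.
Total K = 70 + 186 = 256 DD.
Total duration = 256 / 7.9 = 32.405 ≈ 32.4 days.

32.4 days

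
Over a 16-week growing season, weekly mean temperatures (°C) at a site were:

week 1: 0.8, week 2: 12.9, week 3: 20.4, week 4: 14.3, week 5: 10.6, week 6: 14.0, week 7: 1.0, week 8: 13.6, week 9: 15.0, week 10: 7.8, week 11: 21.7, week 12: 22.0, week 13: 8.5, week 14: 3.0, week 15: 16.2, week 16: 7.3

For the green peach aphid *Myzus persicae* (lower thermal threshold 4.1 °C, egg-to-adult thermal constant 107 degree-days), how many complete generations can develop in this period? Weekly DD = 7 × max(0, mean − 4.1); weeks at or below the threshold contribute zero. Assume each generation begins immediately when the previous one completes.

8 generations

Weekly DD (7 × max(0, T̄ − 4.1)): 0.0, 61.6, 114.1, 71.4, 45.5, 69.3, 0.0, 66.5, 76.3, 25.9, 123.2, 125.3, 30.8, 0.0, 84.7, 22.4.
Season total = 917.0 DD.
Complete generations = ⌊917.0 / 107⌋ = 8.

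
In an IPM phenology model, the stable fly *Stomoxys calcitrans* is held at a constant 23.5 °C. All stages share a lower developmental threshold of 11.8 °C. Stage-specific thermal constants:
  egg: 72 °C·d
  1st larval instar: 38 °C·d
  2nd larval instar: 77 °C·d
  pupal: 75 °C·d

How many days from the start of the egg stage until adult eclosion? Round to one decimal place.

Daily accumulation at 23.5 °C = 23.5 − 11.8 = 11.7 DD/day.
Total K = 72 + 38 + 77 + 75 = 262 DD.
Total duration = 262 / 11.7 = 22.393 ≈ 22.4 days.

22.4 days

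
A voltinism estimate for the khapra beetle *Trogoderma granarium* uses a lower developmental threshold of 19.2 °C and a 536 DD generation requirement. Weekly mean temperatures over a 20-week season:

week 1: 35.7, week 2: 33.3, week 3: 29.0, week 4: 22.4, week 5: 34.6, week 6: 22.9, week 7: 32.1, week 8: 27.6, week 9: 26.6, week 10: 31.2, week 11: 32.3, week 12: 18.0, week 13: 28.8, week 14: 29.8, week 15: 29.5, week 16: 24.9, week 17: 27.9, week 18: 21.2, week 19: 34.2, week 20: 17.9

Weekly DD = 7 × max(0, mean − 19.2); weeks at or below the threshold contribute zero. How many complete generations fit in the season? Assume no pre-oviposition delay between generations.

Weekly DD (7 × max(0, T̄ − 19.2)): 115.5, 98.7, 68.6, 22.4, 107.8, 25.9, 90.3, 58.8, 51.8, 84.0, 91.7, 0.0, 67.2, 74.2, 72.1, 39.9, 60.9, 14.0, 105.0, 0.0.
Season total = 1248.8 DD.
Complete generations = ⌊1248.8 / 536⌋ = 2.

2 generations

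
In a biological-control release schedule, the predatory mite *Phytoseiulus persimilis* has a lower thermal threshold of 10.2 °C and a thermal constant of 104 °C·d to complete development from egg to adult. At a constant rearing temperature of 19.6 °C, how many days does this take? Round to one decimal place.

Daily accumulation = 19.6 − 10.2 = 9.4 DD/day.
Duration = 104 / 9.4 = 11.064 ≈ 11.1 days.

11.1 days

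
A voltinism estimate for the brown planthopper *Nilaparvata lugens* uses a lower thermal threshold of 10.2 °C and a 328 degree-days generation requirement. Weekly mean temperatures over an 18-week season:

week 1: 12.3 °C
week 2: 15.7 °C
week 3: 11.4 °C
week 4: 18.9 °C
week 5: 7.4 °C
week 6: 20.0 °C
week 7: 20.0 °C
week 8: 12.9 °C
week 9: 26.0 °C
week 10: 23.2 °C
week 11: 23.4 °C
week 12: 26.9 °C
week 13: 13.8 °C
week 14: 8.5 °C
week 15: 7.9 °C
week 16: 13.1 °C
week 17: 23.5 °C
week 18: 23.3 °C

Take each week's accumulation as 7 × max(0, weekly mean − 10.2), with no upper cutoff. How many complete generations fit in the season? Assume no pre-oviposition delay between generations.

Weekly DD (7 × max(0, T̄ − 10.2)): 14.7, 38.5, 8.4, 60.9, 0.0, 68.6, 68.6, 18.9, 110.6, 91.0, 92.4, 116.9, 25.2, 0.0, 0.0, 20.3, 93.1, 91.7.
Season total = 919.8 DD.
Complete generations = ⌊919.8 / 328⌋ = 2.

2 generations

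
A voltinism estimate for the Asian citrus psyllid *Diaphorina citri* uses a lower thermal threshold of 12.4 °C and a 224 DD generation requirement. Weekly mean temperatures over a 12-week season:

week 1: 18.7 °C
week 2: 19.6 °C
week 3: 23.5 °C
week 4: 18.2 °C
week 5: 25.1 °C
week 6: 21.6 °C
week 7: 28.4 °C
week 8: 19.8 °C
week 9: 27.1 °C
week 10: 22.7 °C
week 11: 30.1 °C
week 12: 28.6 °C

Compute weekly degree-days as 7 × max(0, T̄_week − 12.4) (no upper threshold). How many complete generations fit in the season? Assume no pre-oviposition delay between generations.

4 generations

Weekly DD (7 × max(0, T̄ − 12.4)): 44.1, 50.4, 77.7, 40.6, 88.9, 64.4, 112.0, 51.8, 102.9, 72.1, 123.9, 113.4.
Season total = 942.2 DD.
Complete generations = ⌊942.2 / 224⌋ = 4.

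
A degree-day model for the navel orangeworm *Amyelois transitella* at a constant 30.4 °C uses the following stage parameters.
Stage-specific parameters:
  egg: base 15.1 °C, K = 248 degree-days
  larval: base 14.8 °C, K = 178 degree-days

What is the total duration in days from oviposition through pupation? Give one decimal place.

27.6 days

egg: 248 / (30.4 − 15.1) = 248 / 15.3 = 16.209 d.
larval: 178 / (30.4 − 14.8) = 178 / 15.6 = 11.410 d.
Sum = 27.619 ≈ 27.6 days.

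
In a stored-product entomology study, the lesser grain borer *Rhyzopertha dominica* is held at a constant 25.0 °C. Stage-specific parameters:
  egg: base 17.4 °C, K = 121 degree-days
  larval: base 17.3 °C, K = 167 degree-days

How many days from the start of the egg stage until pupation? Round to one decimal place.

37.6 days

egg: 121 / (25.0 − 17.4) = 121 / 7.6 = 15.921 d.
larval: 167 / (25.0 − 17.3) = 167 / 7.7 = 21.688 d.
Sum = 37.609 ≈ 37.6 days.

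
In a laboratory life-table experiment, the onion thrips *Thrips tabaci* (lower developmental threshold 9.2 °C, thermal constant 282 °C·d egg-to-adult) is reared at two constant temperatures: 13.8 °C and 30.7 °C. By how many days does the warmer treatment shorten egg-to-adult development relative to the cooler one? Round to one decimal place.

At 13.8 °C: 282 / (13.8 − 9.2) = 282 / 4.6 = 61.304 d.
At 30.7 °C: 282 / (30.7 − 9.2) = 282 / 21.5 = 13.116 d.
Difference = |61.304 − 13.116| = 48.188 ≈ 48.2 days.

48.2 days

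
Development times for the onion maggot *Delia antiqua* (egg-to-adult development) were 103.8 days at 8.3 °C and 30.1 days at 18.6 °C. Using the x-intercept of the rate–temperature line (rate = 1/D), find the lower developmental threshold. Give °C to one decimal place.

4.1 °C

Equal thermal constants: D₁(T₁ − T_b) = D₂(T₂ − T_b).
103.8·(8.3 − T_b) = 30.1·(18.6 − T_b)
T_b = (103.8·8.3 − 30.1·18.6) / (103.8 − 30.1) = 301.68 / 73.7 = 4.093 °C ≈ 4.1 °C.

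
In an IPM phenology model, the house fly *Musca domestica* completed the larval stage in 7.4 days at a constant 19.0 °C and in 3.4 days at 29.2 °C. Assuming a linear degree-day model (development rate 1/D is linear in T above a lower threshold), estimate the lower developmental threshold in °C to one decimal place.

Under the model K = D·(T − T_b), so D₁·(T₁ − T_b) = D₂·(T₂ − T_b).
7.4·(19.0 − T_b) = 3.4·(29.2 − T_b)
T_b = (7.4·19.0 − 3.4·29.2) / (7.4 − 3.4) = 41.32 / 4.0 = 10.330 °C ≈ 10.3 °C.

10.3 °C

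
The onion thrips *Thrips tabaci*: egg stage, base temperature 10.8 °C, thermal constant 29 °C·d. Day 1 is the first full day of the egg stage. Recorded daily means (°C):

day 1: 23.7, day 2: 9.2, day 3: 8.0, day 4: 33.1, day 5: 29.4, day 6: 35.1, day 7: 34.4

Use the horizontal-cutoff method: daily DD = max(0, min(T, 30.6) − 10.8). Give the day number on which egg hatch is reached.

day 4

Daily DD above 10.8 °C (capped at 19.8): 12.9, 0.0, 0.0, 19.8, 18.6, 19.8, 19.8.
Cumulative: 12.9, 12.9, 12.9, 32.7, 51.3, 71.1, 90.9.
The total first reaches 29 DD on day 4.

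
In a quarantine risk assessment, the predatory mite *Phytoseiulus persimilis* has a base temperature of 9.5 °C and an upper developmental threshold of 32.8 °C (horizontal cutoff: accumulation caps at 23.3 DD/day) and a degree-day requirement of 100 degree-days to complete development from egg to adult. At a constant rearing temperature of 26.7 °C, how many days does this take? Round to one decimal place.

Daily accumulation = 26.7 − 9.5 = 17.2 DD/day.
Duration = 100 / 17.2 = 5.814 ≈ 5.8 days.

5.8 days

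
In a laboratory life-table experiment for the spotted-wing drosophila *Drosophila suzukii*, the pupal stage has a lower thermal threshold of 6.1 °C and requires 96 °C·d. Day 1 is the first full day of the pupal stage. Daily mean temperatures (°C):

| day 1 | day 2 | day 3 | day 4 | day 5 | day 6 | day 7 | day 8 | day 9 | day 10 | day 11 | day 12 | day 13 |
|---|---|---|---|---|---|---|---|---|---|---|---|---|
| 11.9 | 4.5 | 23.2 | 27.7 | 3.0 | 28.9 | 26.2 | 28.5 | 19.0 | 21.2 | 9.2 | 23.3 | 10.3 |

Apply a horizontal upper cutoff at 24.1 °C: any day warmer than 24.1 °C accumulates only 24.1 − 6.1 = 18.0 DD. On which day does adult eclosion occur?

Daily DD above 6.1 °C (capped at 18.0): 5.8, 0.0, 17.1, 18.0, 0.0, 18.0, 18.0, 18.0, 12.9, 15.1, 3.1, 17.2, 4.2.
Cumulative: 5.8, 5.8, 22.9, 40.9, 40.9, 58.9, 76.9, 94.9, 107.8, 122.9, 126.0, 143.2, 147.4.
The total first reaches 96 DD on day 9.

day 9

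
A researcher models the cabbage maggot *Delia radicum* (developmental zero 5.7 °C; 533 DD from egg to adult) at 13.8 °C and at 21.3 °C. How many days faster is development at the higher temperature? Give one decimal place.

At 13.8 °C: 533 / (13.8 − 5.7) = 533 / 8.1 = 65.802 d.
At 21.3 °C: 533 / (21.3 − 5.7) = 533 / 15.6 = 34.167 d.
Difference = |65.802 − 34.167| = 31.636 ≈ 31.6 days.

31.6 days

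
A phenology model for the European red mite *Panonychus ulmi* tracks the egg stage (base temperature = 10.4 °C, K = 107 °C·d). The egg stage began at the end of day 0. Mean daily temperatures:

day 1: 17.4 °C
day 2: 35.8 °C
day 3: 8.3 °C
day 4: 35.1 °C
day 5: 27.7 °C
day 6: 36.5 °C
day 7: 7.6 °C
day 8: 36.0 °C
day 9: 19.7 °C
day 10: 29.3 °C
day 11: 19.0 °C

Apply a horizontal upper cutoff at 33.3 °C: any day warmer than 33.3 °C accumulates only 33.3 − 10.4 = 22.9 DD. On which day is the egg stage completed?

Daily DD above 10.4 °C (capped at 22.9): 7.0, 22.9, 0.0, 22.9, 17.3, 22.9, 0.0, 22.9, 9.3, 18.9, 8.6.
Cumulative: 7.0, 29.9, 29.9, 52.8, 70.1, 93.0, 93.0, 115.9, 125.2, 144.1, 152.7.
The total first reaches 107 DD on day 8.

day 8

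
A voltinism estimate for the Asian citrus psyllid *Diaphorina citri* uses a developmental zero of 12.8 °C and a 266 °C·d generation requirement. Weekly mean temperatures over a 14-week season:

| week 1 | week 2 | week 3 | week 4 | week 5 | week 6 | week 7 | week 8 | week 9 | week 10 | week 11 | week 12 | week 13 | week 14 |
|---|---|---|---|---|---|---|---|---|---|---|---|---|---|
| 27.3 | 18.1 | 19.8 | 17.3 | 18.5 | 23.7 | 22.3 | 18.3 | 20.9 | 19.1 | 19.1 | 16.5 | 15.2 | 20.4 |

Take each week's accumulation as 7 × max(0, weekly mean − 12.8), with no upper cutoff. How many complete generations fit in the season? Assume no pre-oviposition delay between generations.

Weekly DD (7 × max(0, T̄ − 12.8)): 101.5, 37.1, 49.0, 31.5, 39.9, 76.3, 66.5, 38.5, 56.7, 44.1, 44.1, 25.9, 16.8, 53.2.
Season total = 681.1 DD.
Complete generations = ⌊681.1 / 266⌋ = 2.

2 generations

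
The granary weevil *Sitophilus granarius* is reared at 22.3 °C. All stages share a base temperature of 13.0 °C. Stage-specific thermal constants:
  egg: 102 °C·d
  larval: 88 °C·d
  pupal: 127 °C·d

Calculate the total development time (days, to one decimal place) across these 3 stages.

34.1 days

Daily accumulation at 22.3 °C = 22.3 − 13.0 = 9.3 DD/day.
Total K = 102 + 88 + 127 = 317 DD.
Total duration = 317 / 9.3 = 34.086 ≈ 34.1 days.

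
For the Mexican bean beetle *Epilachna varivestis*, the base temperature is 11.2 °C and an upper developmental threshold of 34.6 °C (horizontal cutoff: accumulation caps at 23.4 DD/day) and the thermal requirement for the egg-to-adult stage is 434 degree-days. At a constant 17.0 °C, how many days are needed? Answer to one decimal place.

74.8 days

Daily accumulation = 17.0 − 11.2 = 5.8 DD/day.
Duration = 434 / 5.8 = 74.828 ≈ 74.8 days.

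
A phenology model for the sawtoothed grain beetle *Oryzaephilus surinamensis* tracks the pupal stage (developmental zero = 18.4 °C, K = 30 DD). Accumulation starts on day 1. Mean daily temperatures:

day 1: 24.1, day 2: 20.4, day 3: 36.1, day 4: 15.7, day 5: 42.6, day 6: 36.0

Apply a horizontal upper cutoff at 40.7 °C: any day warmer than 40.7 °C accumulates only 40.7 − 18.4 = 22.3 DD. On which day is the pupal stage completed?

Daily DD above 18.4 °C (capped at 22.3): 5.7, 2.0, 17.7, 0.0, 22.3, 17.6.
Cumulative: 5.7, 7.7, 25.4, 25.4, 47.7, 65.3.
The total first reaches 30 DD on day 5.

day 5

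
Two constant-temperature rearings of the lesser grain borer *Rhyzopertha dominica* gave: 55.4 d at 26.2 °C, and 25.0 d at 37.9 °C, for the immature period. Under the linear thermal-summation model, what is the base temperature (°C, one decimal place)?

16.6 °C

Linear rate model ⇒ the product D·(T − T_b) is constant across temperatures.
55.4·(26.2 − T_b) = 25.0·(37.9 − T_b)
T_b = (55.4·26.2 − 25.0·37.9) / (55.4 − 25.0) = 503.98 / 30.4 = 16.578 °C ≈ 16.6 °C.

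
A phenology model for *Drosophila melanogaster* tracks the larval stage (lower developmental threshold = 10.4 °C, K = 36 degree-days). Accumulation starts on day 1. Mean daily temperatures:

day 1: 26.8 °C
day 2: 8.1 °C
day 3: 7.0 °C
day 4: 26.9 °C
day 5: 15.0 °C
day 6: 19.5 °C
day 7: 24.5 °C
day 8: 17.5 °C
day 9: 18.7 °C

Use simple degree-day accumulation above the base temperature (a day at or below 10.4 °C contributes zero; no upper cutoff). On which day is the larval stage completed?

Daily DD above 10.4 °C: 16.4, 0.0, 0.0, 16.5, 4.6, 9.1, 14.1, 7.1, 8.3.
Cumulative: 16.4, 16.4, 16.4, 32.9, 37.5, 46.6, 60.7, 67.8, 76.1.
The total first reaches 36 DD on day 5.

day 5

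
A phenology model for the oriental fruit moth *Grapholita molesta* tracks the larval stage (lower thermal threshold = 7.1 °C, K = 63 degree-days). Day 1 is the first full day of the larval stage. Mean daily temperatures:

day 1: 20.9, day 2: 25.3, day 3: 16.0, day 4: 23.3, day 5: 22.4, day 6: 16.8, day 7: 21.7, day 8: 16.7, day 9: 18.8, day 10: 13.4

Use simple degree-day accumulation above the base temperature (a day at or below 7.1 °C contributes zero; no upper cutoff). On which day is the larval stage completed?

Daily DD above 7.1 °C: 13.8, 18.2, 8.9, 16.2, 15.3, 9.7, 14.6, 9.6, 11.7, 6.3.
Cumulative: 13.8, 32.0, 40.9, 57.1, 72.4, 82.1, 96.7, 106.3, 118.0, 124.3.
The total first reaches 63 DD on day 5.

day 5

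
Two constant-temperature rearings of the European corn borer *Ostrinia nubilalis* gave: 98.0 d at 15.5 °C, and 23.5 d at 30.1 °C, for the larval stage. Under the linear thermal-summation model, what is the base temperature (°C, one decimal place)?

10.9 °C

Equal thermal constants: D₁(T₁ − T_b) = D₂(T₂ − T_b).
98.0·(15.5 − T_b) = 23.5·(30.1 − T_b)
T_b = (98.0·15.5 − 23.5·30.1) / (98.0 − 23.5) = 811.65 / 74.5 = 10.895 °C ≈ 10.9 °C.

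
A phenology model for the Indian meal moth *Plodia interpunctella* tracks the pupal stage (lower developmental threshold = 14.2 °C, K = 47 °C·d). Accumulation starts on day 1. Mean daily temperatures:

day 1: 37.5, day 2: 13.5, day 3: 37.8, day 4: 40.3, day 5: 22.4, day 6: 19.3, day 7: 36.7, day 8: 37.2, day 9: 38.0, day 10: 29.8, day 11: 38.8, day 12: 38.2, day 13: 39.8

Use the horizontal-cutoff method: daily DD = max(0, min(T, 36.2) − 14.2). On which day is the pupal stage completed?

Daily DD above 14.2 °C (capped at 22.0): 22.0, 0.0, 22.0, 22.0, 8.2, 5.1, 22.0, 22.0, 22.0, 15.6, 22.0, 22.0, 22.0.
Cumulative: 22.0, 22.0, 44.0, 66.0, 74.2, 79.3, 101.3, 123.3, 145.3, 160.9, 182.9, 204.9, 226.9.
The total first reaches 47 DD on day 4.

day 4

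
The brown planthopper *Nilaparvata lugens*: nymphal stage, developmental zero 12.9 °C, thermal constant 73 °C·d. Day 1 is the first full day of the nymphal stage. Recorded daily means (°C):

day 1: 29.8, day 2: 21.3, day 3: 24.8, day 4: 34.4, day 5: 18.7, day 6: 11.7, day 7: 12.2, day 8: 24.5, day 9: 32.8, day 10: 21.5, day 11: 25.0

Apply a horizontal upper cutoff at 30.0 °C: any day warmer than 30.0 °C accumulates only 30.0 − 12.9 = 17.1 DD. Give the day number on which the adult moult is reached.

day 9

Daily DD above 12.9 °C (capped at 17.1): 16.9, 8.4, 11.9, 17.1, 5.8, 0.0, 0.0, 11.6, 17.1, 8.6, 12.1.
Cumulative: 16.9, 25.3, 37.2, 54.3, 60.1, 60.1, 60.1, 71.7, 88.8, 97.4, 109.5.
The total first reaches 73 DD on day 9.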